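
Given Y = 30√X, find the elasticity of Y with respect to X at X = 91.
Elasticity = 1/2

Elasticity = (dY/dX) · (X/Y)

dY/dX = 15/√X
At X = 91: dY/dX = 15·√91/91, Y = 30·√91

Elasticity = (15·√91/91) · (91 / (30·√91)) = 1/2

Interpretation: for a small percentage change in X, the percentage change in Y is approximately 0.50 times as large.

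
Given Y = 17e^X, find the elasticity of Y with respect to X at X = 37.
Elasticity = 37

Elasticity = (dY/dX) · (X/Y)

dY/dX = 17·e^X
At X = 37: dY/dX = 17·e^37, Y = 17·e^37

Elasticity = (17·e^37) · (37 / (17·e^37)) = 37

Interpretation: for a small percentage change in X, the percentage change in Y is approximately 37.00 times as large.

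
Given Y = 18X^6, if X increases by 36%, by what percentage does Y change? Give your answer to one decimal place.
532.8%

For Y = 18X^6:
If X → X(1 + 0.36)
Then Y → Y · (1 + 0.36)^6
     ≈ Y · 6.3275

Percentage change = ((1 + 0.36)^6 − 1) × 100% ≈ 532.8%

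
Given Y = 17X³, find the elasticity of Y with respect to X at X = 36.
Elasticity = 3

Elasticity = (dY/dX) · (X/Y)

dY/dX = 51·X²
At X = 36: dY/dX = 66096, Y = 793152

Elasticity = 66096 · (36 / 793152) = 3

Interpretation: for a small percentage change in X, the percentage change in Y is approximately 3.00 times as large.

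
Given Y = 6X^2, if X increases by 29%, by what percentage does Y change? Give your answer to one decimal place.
66.4%

For Y = 6X^2:
If X → X(1 + 0.29)
Then Y → Y · (1 + 0.29)^2
     = Y · 1.6641

Percentage change = ((1 + 0.29)^2 − 1) × 100% ≈ 66.4%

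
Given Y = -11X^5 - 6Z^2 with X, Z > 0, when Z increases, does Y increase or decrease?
Y decreases

Taking the partial derivative:
∂Y/∂Z = -12Z

∂Y/∂Z = -12Z < 0 (assuming positive values)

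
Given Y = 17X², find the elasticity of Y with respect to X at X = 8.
Elasticity = 2

Elasticity = (dY/dX) · (X/Y)

dY/dX = 34·X
At X = 8: dY/dX = 272, Y = 1088

Elasticity = 272 · (8 / 1088) = 2

Interpretation: for a small percentage change in X, the percentage change in Y is approximately 2.00 times as large.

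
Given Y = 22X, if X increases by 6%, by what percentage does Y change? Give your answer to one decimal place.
6.0%

For Y = 22X:
If X → X(1 + 0.06)
Then Y → Y · (1 + 0.06)^1
     = Y · 1.0600

Percentage change = ((1 + 0.06)^1 − 1) × 100% = 6.0%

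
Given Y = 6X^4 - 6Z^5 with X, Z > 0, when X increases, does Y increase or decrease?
Y increases

Taking the partial derivative:
∂Y/∂X = 24X^3

∂Y/∂X = 24X^3 > 0 (assuming positive values)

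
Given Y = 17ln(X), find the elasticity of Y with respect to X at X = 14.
Elasticity = 1/ln(14) ≈ 0.3789

Elasticity = (dY/dX) · (X/Y)

dY/dX = 17/X
At X = 14: dY/dX = 17/14, Y = 17·ln(14)

Elasticity = (17/14) · (14 / (17·ln(14))) = 1/ln(14) ≈ 0.3789

Interpretation: for a small percentage change in X, the percentage change in Y is approximately 0.38 times as large.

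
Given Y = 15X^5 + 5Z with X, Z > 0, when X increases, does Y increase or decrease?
Y increases

Taking the partial derivative:
∂Y/∂X = 75X^4

∂Y/∂X = 75X^4 > 0 (assuming positive values)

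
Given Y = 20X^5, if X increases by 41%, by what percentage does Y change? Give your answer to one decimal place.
457.3%

For Y = 20X^5:
If X → X(1 + 0.41)
Then Y → Y · (1 + 0.41)^5
     ≈ Y · 5.5731

Percentage change = ((1 + 0.41)^5 − 1) × 100% ≈ 457.3%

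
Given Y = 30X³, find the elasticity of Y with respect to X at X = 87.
Elasticity = 3

Elasticity = (dY/dX) · (X/Y)

dY/dX = 90·X²
At X = 87: dY/dX = 681210, Y = 19755090

Elasticity = 681210 · (87 / 19755090) = 3

Interpretation: for a small percentage change in X, the percentage change in Y is approximately 3.00 times as large.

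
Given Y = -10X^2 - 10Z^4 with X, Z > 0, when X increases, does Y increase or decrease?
Y decreases

Taking the partial derivative:
∂Y/∂X = -20X

∂Y/∂X = -20X < 0 (assuming positive values)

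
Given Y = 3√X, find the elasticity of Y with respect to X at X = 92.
Elasticity = 1/2

Elasticity = (dY/dX) · (X/Y)

dY/dX = 3/(2·√X)
At X = 92: dY/dX = 3·√23/92, Y = 6·√23

Elasticity = (3·√23/92) · (92 / (6·√23)) = 1/2

Interpretation: for a small percentage change in X, the percentage change in Y is approximately 0.50 times as large.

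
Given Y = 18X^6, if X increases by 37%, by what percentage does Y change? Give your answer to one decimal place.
561.2%

For Y = 18X^6:
If X → X(1 + 0.37)
Then Y → Y · (1 + 0.37)^6
     ≈ Y · 6.6119

Percentage change = ((1 + 0.37)^6 − 1) × 100% ≈ 561.2%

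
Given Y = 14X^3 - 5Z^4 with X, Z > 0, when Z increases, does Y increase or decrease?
Y decreases

Taking the partial derivative:
∂Y/∂Z = -20Z^3

∂Y/∂Z = -20Z^3 < 0 (assuming positive values)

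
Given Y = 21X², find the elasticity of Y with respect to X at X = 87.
Elasticity = 2

Elasticity = (dY/dX) · (X/Y)

dY/dX = 42·X
At X = 87: dY/dX = 3654, Y = 158949

Elasticity = 3654 · (87 / 158949) = 2

Interpretation: for a small percentage change in X, the percentage change in Y is approximately 2.00 times as large.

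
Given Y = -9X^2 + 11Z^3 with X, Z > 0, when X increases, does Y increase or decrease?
Y decreases

Taking the partial derivative:
∂Y/∂X = -18X

∂Y/∂X = -18X < 0 (assuming positive values)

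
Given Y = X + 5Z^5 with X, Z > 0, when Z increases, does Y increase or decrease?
Y increases

Taking the partial derivative:
∂Y/∂Z = 25Z^4

∂Y/∂Z = 25Z^4 > 0 (assuming positive values)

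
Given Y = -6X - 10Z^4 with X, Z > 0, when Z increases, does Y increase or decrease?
Y decreases

Taking the partial derivative:
∂Y/∂Z = -40Z^3

∂Y/∂Z = -40Z^3 < 0 (assuming positive values)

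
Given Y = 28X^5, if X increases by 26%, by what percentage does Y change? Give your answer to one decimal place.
217.6%

For Y = 28X^5:
If X → X(1 + 0.26)
Then Y → Y · (1 + 0.26)^5
     ≈ Y · 3.1758

Percentage change = ((1 + 0.26)^5 − 1) × 100% ≈ 217.6%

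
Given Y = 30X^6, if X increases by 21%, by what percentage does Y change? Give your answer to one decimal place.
213.8%

For Y = 30X^6:
If X → X(1 + 0.21)
Then Y → Y · (1 + 0.21)^6
     ≈ Y · 3.1384

Percentage change = ((1 + 0.21)^6 − 1) × 100% ≈ 213.8%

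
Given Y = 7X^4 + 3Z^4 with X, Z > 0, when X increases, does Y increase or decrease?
Y increases

Taking the partial derivative:
∂Y/∂X = 28X^3

∂Y/∂X = 28X^3 > 0 (assuming positive values)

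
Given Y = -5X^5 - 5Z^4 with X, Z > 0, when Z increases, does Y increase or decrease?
Y decreases

Taking the partial derivative:
∂Y/∂Z = -20Z^3

∂Y/∂Z = -20Z^3 < 0 (assuming positive values)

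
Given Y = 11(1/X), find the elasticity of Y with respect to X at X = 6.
Elasticity = -1

Elasticity = (dY/dX) · (X/Y)

dY/dX = -11/X²
At X = 6: dY/dX = -11/36, Y = 11/6

Elasticity = (-11/36) · (6 / (11/6)) = -1

Interpretation: for a small percentage change in X, the percentage change in Y is approximately -1.00 times as large.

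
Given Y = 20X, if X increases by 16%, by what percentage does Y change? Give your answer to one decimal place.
16.0%

For Y = 20X:
If X → X(1 + 0.16)
Then Y → Y · (1 + 0.16)^1
     = Y · 1.1600

Percentage change = ((1 + 0.16)^1 − 1) × 100% = 16.0%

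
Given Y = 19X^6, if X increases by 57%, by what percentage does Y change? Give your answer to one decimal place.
1397.6%

For Y = 19X^6:
If X → X(1 + 0.57)
Then Y → Y · (1 + 0.57)^6
     ≈ Y · 14.9761

Percentage change = ((1 + 0.57)^6 − 1) × 100% ≈ 1397.6%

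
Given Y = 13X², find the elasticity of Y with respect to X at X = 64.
Elasticity = 2

Elasticity = (dY/dX) · (X/Y)

dY/dX = 26·X
At X = 64: dY/dX = 1664, Y = 53248

Elasticity = 1664 · (64 / 53248) = 2

Interpretation: for a small percentage change in X, the percentage change in Y is approximately 2.00 times as large.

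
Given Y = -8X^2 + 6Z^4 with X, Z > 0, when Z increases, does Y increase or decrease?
Y increases

Taking the partial derivative:
∂Y/∂Z = 24Z^3

∂Y/∂Z = 24Z^3 > 0 (assuming positive values)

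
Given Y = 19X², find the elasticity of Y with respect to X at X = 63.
Elasticity = 2

Elasticity = (dY/dX) · (X/Y)

dY/dX = 38·X
At X = 63: dY/dX = 2394, Y = 75411

Elasticity = 2394 · (63 / 75411) = 2

Interpretation: for a small percentage change in X, the percentage change in Y is approximately 2.00 times as large.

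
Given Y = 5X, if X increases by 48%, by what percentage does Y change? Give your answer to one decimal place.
48.0%

For Y = 5X:
If X → X(1 + 0.48)
Then Y → Y · (1 + 0.48)^1
     = Y · 1.4800

Percentage change = ((1 + 0.48)^1 − 1) × 100% = 48.0%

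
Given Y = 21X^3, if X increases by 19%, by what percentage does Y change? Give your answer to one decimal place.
68.5%

For Y = 21X^3:
If X → X(1 + 0.19)
Then Y → Y · (1 + 0.19)^3
     ≈ Y · 1.6852

Percentage change = ((1 + 0.19)^3 − 1) × 100% ≈ 68.5%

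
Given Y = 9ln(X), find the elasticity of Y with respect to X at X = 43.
Elasticity = 1/ln(43) ≈ 0.2659

Elasticity = (dY/dX) · (X/Y)

dY/dX = 9/X
At X = 43: dY/dX = 9/43, Y = 9·ln(43)

Elasticity = (9/43) · (43 / (9·ln(43))) = 1/ln(43) ≈ 0.2659

Interpretation: for a small percentage change in X, the percentage change in Y is approximately 0.27 times as large.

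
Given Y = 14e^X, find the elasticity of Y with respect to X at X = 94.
Elasticity = 94

Elasticity = (dY/dX) · (X/Y)

dY/dX = 14·e^X
At X = 94: dY/dX = 14·e^94, Y = 14·e^94

Elasticity = (14·e^94) · (94 / (14·e^94)) = 94

Interpretation: for a small percentage change in X, the percentage change in Y is approximately 94.00 times as large.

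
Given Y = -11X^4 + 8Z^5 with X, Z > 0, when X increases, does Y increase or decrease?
Y decreases

Taking the partial derivative:
∂Y/∂X = -44X^3

∂Y/∂X = -44X^3 < 0 (assuming positive values)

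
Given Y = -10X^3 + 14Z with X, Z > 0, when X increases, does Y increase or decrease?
Y decreases

Taking the partial derivative:
∂Y/∂X = -30X^2

∂Y/∂X = -30X^2 < 0 (assuming positive values)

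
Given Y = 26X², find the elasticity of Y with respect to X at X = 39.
Elasticity = 2

Elasticity = (dY/dX) · (X/Y)

dY/dX = 52·X
At X = 39: dY/dX = 2028, Y = 39546

Elasticity = 2028 · (39 / 39546) = 2

Interpretation: for a small percentage change in X, the percentage change in Y is approximately 2.00 times as large.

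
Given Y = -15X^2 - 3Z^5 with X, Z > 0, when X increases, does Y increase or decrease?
Y decreases

Taking the partial derivative:
∂Y/∂X = -30X

∂Y/∂X = -30X < 0 (assuming positive values)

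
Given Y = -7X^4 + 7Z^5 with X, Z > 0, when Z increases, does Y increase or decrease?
Y increases

Taking the partial derivative:
∂Y/∂Z = 35Z^4

∂Y/∂Z = 35Z^4 > 0 (assuming positive values)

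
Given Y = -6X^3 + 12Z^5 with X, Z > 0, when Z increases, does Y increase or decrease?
Y increases

Taking the partial derivative:
∂Y/∂Z = 60Z^4

∂Y/∂Z = 60Z^4 > 0 (assuming positive values)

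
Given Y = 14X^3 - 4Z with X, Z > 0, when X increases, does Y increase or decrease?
Y increases

Taking the partial derivative:
∂Y/∂X = 42X^2

∂Y/∂X = 42X^2 > 0 (assuming positive values)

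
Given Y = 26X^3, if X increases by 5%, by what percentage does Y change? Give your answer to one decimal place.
15.8%

For Y = 26X^3:
If X → X(1 + 0.05)
Then Y → Y · (1 + 0.05)^3
     ≈ Y · 1.1576

Percentage change = ((1 + 0.05)^3 − 1) × 100% ≈ 15.8%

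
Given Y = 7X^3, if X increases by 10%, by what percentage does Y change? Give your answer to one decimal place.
33.1%

For Y = 7X^3:
If X → X(1 + 0.1)
Then Y → Y · (1 + 0.1)^3
     = Y · 1.3310

Percentage change = ((1 + 0.1)^3 − 1) × 100% = 33.1%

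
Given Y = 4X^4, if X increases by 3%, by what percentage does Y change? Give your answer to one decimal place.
12.6%

For Y = 4X^4:
If X → X(1 + 0.03)
Then Y → Y · (1 + 0.03)^4
     ≈ Y · 1.1255

Percentage change = ((1 + 0.03)^4 − 1) × 100% ≈ 12.6%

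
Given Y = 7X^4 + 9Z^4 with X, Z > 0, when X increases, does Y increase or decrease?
Y increases

Taking the partial derivative:
∂Y/∂X = 28X^3

∂Y/∂X = 28X^3 > 0 (assuming positive values)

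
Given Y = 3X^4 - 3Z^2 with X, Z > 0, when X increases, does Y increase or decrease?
Y increases

Taking the partial derivative:
∂Y/∂X = 12X^3

∂Y/∂X = 12X^3 > 0 (assuming positive values)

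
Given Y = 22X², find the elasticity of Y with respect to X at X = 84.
Elasticity = 2

Elasticity = (dY/dX) · (X/Y)

dY/dX = 44·X
At X = 84: dY/dX = 3696, Y = 155232

Elasticity = 3696 · (84 / 155232) = 2

Interpretation: for a small percentage change in X, the percentage change in Y is approximately 2.00 times as large.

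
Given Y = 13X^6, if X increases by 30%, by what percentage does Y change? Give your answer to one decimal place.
382.7%

For Y = 13X^6:
If X → X(1 + 0.3)
Then Y → Y · (1 + 0.3)^6
     ≈ Y · 4.8268

Percentage change = ((1 + 0.3)^6 − 1) × 100% ≈ 382.7%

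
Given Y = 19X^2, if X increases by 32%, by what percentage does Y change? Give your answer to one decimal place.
74.2%

For Y = 19X^2:
If X → X(1 + 0.32)
Then Y → Y · (1 + 0.32)^2
     = Y · 1.7424

Percentage change = ((1 + 0.32)^2 − 1) × 100% ≈ 74.2%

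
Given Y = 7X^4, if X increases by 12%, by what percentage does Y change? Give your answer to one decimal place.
57.4%

For Y = 7X^4:
If X → X(1 + 0.12)
Then Y → Y · (1 + 0.12)^4
     ≈ Y · 1.5735

Percentage change = ((1 + 0.12)^4 − 1) × 100% ≈ 57.4%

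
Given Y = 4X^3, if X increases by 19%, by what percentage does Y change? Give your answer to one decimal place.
68.5%

For Y = 4X^3:
If X → X(1 + 0.19)
Then Y → Y · (1 + 0.19)^3
     ≈ Y · 1.6852

Percentage change = ((1 + 0.19)^3 − 1) × 100% ≈ 68.5%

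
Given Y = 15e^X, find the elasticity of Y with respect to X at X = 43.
Elasticity = 43

Elasticity = (dY/dX) · (X/Y)

dY/dX = 15·e^X
At X = 43: dY/dX = 15·e^43, Y = 15·e^43

Elasticity = (15·e^43) · (43 / (15·e^43)) = 43

Interpretation: for a small percentage change in X, the percentage change in Y is approximately 43.00 times as large.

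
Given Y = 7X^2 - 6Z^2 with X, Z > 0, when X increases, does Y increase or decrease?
Y increases

Taking the partial derivative:
∂Y/∂X = 14X

∂Y/∂X = 14X > 0 (assuming positive values)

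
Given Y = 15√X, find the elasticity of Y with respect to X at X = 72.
Elasticity = 1/2

Elasticity = (dY/dX) · (X/Y)

dY/dX = 15/(2·√X)
At X = 72: dY/dX = 5·√2/8, Y = 90·√2

Elasticity = (5·√2/8) · (72 / (90·√2)) = 1/2

Interpretation: for a small percentage change in X, the percentage change in Y is approximately 0.50 times as large.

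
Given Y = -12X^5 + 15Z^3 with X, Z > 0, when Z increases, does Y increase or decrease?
Y increases

Taking the partial derivative:
∂Y/∂Z = 45Z^2

∂Y/∂Z = 45Z^2 > 0 (assuming positive values)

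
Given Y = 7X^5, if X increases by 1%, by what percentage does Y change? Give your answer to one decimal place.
5.1%

For Y = 7X^5:
If X → X(1 + 0.01)
Then Y → Y · (1 + 0.01)^5
     ≈ Y · 1.0510

Percentage change = ((1 + 0.01)^5 − 1) × 100% ≈ 5.1%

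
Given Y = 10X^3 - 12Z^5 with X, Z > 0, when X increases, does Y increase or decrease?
Y increases

Taking the partial derivative:
∂Y/∂X = 30X^2

∂Y/∂X = 30X^2 > 0 (assuming positive values)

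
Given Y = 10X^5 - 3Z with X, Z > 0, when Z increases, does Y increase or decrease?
Y decreases

Taking the partial derivative:
∂Y/∂Z = -3

∂Y/∂Z = -3 < 0 (assuming positive values)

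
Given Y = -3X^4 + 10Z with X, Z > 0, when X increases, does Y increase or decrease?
Y decreases

Taking the partial derivative:
∂Y/∂X = -12X^3

∂Y/∂X = -12X^3 < 0 (assuming positive values)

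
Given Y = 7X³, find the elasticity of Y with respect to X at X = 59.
Elasticity = 3

Elasticity = (dY/dX) · (X/Y)

dY/dX = 21·X²
At X = 59: dY/dX = 73101, Y = 1437653

Elasticity = 73101 · (59 / 1437653) = 3

Interpretation: for a small percentage change in X, the percentage change in Y is approximately 3.00 times as large.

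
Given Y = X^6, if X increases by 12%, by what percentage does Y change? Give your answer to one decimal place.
97.4%

For Y = X^6:
If X → X(1 + 0.12)
Then Y → Y · (1 + 0.12)^6
     ≈ Y · 1.9738

Percentage change = ((1 + 0.12)^6 − 1) × 100% ≈ 97.4%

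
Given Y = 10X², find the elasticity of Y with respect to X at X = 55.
Elasticity = 2

Elasticity = (dY/dX) · (X/Y)

dY/dX = 20·X
At X = 55: dY/dX = 1100, Y = 30250

Elasticity = 1100 · (55 / 30250) = 2

Interpretation: for a small percentage change in X, the percentage change in Y is approximately 2.00 times as large.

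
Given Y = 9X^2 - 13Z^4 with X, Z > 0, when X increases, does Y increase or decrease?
Y increases

Taking the partial derivative:
∂Y/∂X = 18X

∂Y/∂X = 18X > 0 (assuming positive values)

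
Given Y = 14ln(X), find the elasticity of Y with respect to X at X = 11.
Elasticity = 1/ln(11) ≈ 0.4170

Elasticity = (dY/dX) · (X/Y)

dY/dX = 14/X
At X = 11: dY/dX = 14/11, Y = 14·ln(11)

Elasticity = (14/11) · (11 / (14·ln(11))) = 1/ln(11) ≈ 0.4170

Interpretation: for a small percentage change in X, the percentage change in Y is approximately 0.42 times as large.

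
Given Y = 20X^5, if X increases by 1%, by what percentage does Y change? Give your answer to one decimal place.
5.1%

For Y = 20X^5:
If X → X(1 + 0.01)
Then Y → Y · (1 + 0.01)^5
     ≈ Y · 1.0510

Percentage change = ((1 + 0.01)^5 − 1) × 100% ≈ 5.1%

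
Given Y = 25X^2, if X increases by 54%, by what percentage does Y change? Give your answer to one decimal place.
137.2%

For Y = 25X^2:
If X → X(1 + 0.54)
Then Y → Y · (1 + 0.54)^2
     = Y · 2.3716

Percentage change = ((1 + 0.54)^2 − 1) × 100% ≈ 137.2%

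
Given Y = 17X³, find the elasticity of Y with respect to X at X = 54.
Elasticity = 3

Elasticity = (dY/dX) · (X/Y)

dY/dX = 51·X²
At X = 54: dY/dX = 148716, Y = 2676888

Elasticity = 148716 · (54 / 2676888) = 3

Interpretation: for a small percentage change in X, the percentage change in Y is approximately 3.00 times as large.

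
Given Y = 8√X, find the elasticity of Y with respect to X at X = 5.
Elasticity = 1/2

Elasticity = (dY/dX) · (X/Y)

dY/dX = 4/√X
At X = 5: dY/dX = 4·√5/5, Y = 8·√5

Elasticity = (4·√5/5) · (5 / (8·√5)) = 1/2

Interpretation: for a small percentage change in X, the percentage change in Y is approximately 0.50 times as large.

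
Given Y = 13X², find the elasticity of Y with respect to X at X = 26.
Elasticity = 2

Elasticity = (dY/dX) · (X/Y)

dY/dX = 26·X
At X = 26: dY/dX = 676, Y = 8788

Elasticity = 676 · (26 / 8788) = 2

Interpretation: for a small percentage change in X, the percentage change in Y is approximately 2.00 times as large.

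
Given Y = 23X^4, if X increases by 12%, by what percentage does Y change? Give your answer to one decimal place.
57.4%

For Y = 23X^4:
If X → X(1 + 0.12)
Then Y → Y · (1 + 0.12)^4
     ≈ Y · 1.5735

Percentage change = ((1 + 0.12)^4 − 1) × 100% ≈ 57.4%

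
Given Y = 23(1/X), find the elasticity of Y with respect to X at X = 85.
Elasticity = -1

Elasticity = (dY/dX) · (X/Y)

dY/dX = -23/X²
At X = 85: dY/dX = -23/7225, Y = 23/85

Elasticity = (-23/7225) · (85 / (23/85)) = -1

Interpretation: for a small percentage change in X, the percentage change in Y is approximately -1.00 times as large.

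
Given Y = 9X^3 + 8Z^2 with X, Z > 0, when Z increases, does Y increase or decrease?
Y increases

Taking the partial derivative:
∂Y/∂Z = 16Z

∂Y/∂Z = 16Z > 0 (assuming positive values)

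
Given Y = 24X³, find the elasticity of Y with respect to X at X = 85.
Elasticity = 3

Elasticity = (dY/dX) · (X/Y)

dY/dX = 72·X²
At X = 85: dY/dX = 520200, Y = 14739000

Elasticity = 520200 · (85 / 14739000) = 3

Interpretation: for a small percentage change in X, the percentage change in Y is approximately 3.00 times as large.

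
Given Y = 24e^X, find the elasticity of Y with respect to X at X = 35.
Elasticity = 35

Elasticity = (dY/dX) · (X/Y)

dY/dX = 24·e^X
At X = 35: dY/dX = 24·e^35, Y = 24·e^35

Elasticity = (24·e^35) · (35 / (24·e^35)) = 35

Interpretation: for a small percentage change in X, the percentage change in Y is approximately 35.00 times as large.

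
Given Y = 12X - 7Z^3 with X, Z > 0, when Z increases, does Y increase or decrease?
Y decreases

Taking the partial derivative:
∂Y/∂Z = -21Z^2

∂Y/∂Z = -21Z^2 < 0 (assuming positive values)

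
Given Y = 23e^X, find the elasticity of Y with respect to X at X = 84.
Elasticity = 84

Elasticity = (dY/dX) · (X/Y)

dY/dX = 23·e^X
At X = 84: dY/dX = 23·e^84, Y = 23·e^84

Elasticity = (23·e^84) · (84 / (23·e^84)) = 84

Interpretation: for a small percentage change in X, the percentage change in Y is approximately 84.00 times as large.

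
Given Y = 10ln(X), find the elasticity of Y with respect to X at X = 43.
Elasticity = 1/ln(43) ≈ 0.2659

Elasticity = (dY/dX) · (X/Y)

dY/dX = 10/X
At X = 43: dY/dX = 10/43, Y = 10·ln(43)

Elasticity = (10/43) · (43 / (10·ln(43))) = 1/ln(43) ≈ 0.2659

Interpretation: for a small percentage change in X, the percentage change in Y is approximately 0.27 times as large.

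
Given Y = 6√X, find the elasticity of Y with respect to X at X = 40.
Elasticity = 1/2

Elasticity = (dY/dX) · (X/Y)

dY/dX = 3/√X
At X = 40: dY/dX = 3·√10/20, Y = 12·√10

Elasticity = (3·√10/20) · (40 / (12·√10)) = 1/2

Interpretation: for a small percentage change in X, the percentage change in Y is approximately 0.50 times as large.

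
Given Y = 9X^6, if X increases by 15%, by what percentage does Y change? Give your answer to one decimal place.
131.3%

For Y = 9X^6:
If X → X(1 + 0.15)
Then Y → Y · (1 + 0.15)^6
     ≈ Y · 2.3131

Percentage change = ((1 + 0.15)^6 − 1) × 100% ≈ 131.3%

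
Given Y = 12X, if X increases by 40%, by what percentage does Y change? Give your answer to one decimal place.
40.0%

For Y = 12X:
If X → X(1 + 0.4)
Then Y → Y · (1 + 0.4)^1
     = Y · 1.4000

Percentage change = ((1 + 0.4)^1 − 1) × 100% = 40.0%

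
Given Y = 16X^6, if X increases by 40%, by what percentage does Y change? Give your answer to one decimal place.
653.0%

For Y = 16X^6:
If X → X(1 + 0.4)
Then Y → Y · (1 + 0.4)^6
     ≈ Y · 7.5295

Percentage change = ((1 + 0.4)^6 − 1) × 100% ≈ 653.0%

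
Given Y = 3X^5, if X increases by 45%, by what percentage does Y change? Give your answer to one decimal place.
541.0%

For Y = 3X^5:
If X → X(1 + 0.45)
Then Y → Y · (1 + 0.45)^5
     ≈ Y · 6.4097

Percentage change = ((1 + 0.45)^5 − 1) × 100% ≈ 541.0%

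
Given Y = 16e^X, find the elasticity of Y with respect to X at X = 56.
Elasticity = 56

Elasticity = (dY/dX) · (X/Y)

dY/dX = 16·e^X
At X = 56: dY/dX = 16·e^56, Y = 16·e^56

Elasticity = (16·e^56) · (56 / (16·e^56)) = 56

Interpretation: for a small percentage change in X, the percentage change in Y is approximately 56.00 times as large.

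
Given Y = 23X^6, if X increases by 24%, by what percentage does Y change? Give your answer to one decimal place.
263.5%

For Y = 23X^6:
If X → X(1 + 0.24)
Then Y → Y · (1 + 0.24)^6
     ≈ Y · 3.6352

Percentage change = ((1 + 0.24)^6 − 1) × 100% ≈ 263.5%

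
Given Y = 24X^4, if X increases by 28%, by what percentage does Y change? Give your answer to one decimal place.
168.4%

For Y = 24X^4:
If X → X(1 + 0.28)
Then Y → Y · (1 + 0.28)^4
     ≈ Y · 2.6844

Percentage change = ((1 + 0.28)^4 − 1) × 100% ≈ 168.4%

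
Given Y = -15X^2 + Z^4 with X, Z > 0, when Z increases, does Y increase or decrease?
Y increases

Taking the partial derivative:
∂Y/∂Z = 4Z^3

∂Y/∂Z = 4Z^3 > 0 (assuming positive values)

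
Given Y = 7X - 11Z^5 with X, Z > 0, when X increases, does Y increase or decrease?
Y increases

Taking the partial derivative:
∂Y/∂X = 7

∂Y/∂X = 7 > 0 (assuming positive values)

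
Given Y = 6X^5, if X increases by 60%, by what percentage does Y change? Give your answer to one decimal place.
948.6%

For Y = 6X^5:
If X → X(1 + 0.6)
Then Y → Y · (1 + 0.6)^5
     ≈ Y · 10.4858

Percentage change = ((1 + 0.6)^5 − 1) × 100% ≈ 948.6%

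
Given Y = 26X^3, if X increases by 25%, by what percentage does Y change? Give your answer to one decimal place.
95.3%

For Y = 26X^3:
If X → X(1 + 0.25)
Then Y → Y · (1 + 0.25)^3
     ≈ Y · 1.9531

Percentage change = ((1 + 0.25)^3 − 1) × 100% ≈ 95.3%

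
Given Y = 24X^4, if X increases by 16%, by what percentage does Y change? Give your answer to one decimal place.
81.1%

For Y = 24X^4:
If X → X(1 + 0.16)
Then Y → Y · (1 + 0.16)^4
     ≈ Y · 1.8106

Percentage change = ((1 + 0.16)^4 − 1) × 100% ≈ 81.1%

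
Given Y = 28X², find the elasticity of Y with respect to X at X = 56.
Elasticity = 2

Elasticity = (dY/dX) · (X/Y)

dY/dX = 56·X
At X = 56: dY/dX = 3136, Y = 87808

Elasticity = 3136 · (56 / 87808) = 2

Interpretation: for a small percentage change in X, the percentage change in Y is approximately 2.00 times as large.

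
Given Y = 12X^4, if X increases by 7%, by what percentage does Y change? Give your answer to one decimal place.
31.1%

For Y = 12X^4:
If X → X(1 + 0.07)
Then Y → Y · (1 + 0.07)^4
     ≈ Y · 1.3108

Percentage change = ((1 + 0.07)^4 − 1) × 100% ≈ 31.1%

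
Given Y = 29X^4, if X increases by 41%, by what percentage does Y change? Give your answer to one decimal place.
295.3%

For Y = 29X^4:
If X → X(1 + 0.41)
Then Y → Y · (1 + 0.41)^4
     ≈ Y · 3.9525

Percentage change = ((1 + 0.41)^4 − 1) × 100% ≈ 295.3%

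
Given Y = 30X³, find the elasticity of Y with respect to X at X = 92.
Elasticity = 3

Elasticity = (dY/dX) · (X/Y)

dY/dX = 90·X²
At X = 92: dY/dX = 761760, Y = 23360640

Elasticity = 761760 · (92 / 23360640) = 3

Interpretation: for a small percentage change in X, the percentage change in Y is approximately 3.00 times as large.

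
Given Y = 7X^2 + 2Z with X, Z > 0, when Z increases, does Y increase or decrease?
Y increases

Taking the partial derivative:
∂Y/∂Z = 2

∂Y/∂Z = 2 > 0 (assuming positive values)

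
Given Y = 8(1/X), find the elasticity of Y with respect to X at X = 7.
Elasticity = -1

Elasticity = (dY/dX) · (X/Y)

dY/dX = -8/X²
At X = 7: dY/dX = -8/49, Y = 8/7

Elasticity = (-8/49) · (7 / (8/7)) = -1

Interpretation: for a small percentage change in X, the percentage change in Y is approximately -1.00 times as large.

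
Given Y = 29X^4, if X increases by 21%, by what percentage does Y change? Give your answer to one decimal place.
114.4%

For Y = 29X^4:
If X → X(1 + 0.21)
Then Y → Y · (1 + 0.21)^4
     ≈ Y · 2.1436

Percentage change = ((1 + 0.21)^4 − 1) × 100% ≈ 114.4%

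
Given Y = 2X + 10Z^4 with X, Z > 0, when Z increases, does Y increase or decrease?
Y increases

Taking the partial derivative:
∂Y/∂Z = 40Z^3

∂Y/∂Z = 40Z^3 > 0 (assuming positive values)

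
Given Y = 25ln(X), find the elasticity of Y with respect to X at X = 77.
Elasticity = 1/ln(77) ≈ 0.2302

Elasticity = (dY/dX) · (X/Y)

dY/dX = 25/X
At X = 77: dY/dX = 25/77, Y = 25·ln(77)

Elasticity = (25/77) · (77 / (25·ln(77))) = 1/ln(77) ≈ 0.2302

Interpretation: for a small percentage change in X, the percentage change in Y is approximately 0.23 times as large.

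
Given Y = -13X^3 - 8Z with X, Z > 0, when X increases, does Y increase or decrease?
Y decreases

Taking the partial derivative:
∂Y/∂X = -39X^2

∂Y/∂X = -39X^2 < 0 (assuming positive values)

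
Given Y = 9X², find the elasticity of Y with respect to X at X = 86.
Elasticity = 2

Elasticity = (dY/dX) · (X/Y)

dY/dX = 18·X
At X = 86: dY/dX = 1548, Y = 66564

Elasticity = 1548 · (86 / 66564) = 2

Interpretation: for a small percentage change in X, the percentage change in Y is approximately 2.00 times as large.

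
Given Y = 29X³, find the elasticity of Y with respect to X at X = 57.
Elasticity = 3

Elasticity = (dY/dX) · (X/Y)

dY/dX = 87·X²
At X = 57: dY/dX = 282663, Y = 5370597

Elasticity = 282663 · (57 / 5370597) = 3

Interpretation: for a small percentage change in X, the percentage change in Y is approximately 3.00 times as large.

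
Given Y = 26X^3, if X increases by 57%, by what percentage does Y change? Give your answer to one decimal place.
287.0%

For Y = 26X^3:
If X → X(1 + 0.57)
Then Y → Y · (1 + 0.57)^3
     ≈ Y · 3.8699

Percentage change = ((1 + 0.57)^3 − 1) × 100% ≈ 287.0%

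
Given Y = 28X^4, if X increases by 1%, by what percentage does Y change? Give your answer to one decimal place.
4.1%

For Y = 28X^4:
If X → X(1 + 0.01)
Then Y → Y · (1 + 0.01)^4
     ≈ Y · 1.0406

Percentage change = ((1 + 0.01)^4 − 1) × 100% ≈ 4.1%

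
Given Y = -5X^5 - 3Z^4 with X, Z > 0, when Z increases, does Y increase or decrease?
Y decreases

Taking the partial derivative:
∂Y/∂Z = -12Z^3

∂Y/∂Z = -12Z^3 < 0 (assuming positive values)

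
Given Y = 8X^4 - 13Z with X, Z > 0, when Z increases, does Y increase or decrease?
Y decreases

Taking the partial derivative:
∂Y/∂Z = -13

∂Y/∂Z = -13 < 0 (assuming positive values)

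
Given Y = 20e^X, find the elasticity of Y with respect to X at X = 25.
Elasticity = 25

Elasticity = (dY/dX) · (X/Y)

dY/dX = 20·e^X
At X = 25: dY/dX = 20·e^25, Y = 20·e^25

Elasticity = (20·e^25) · (25 / (20·e^25)) = 25

Interpretation: for a small percentage change in X, the percentage change in Y is approximately 25.00 times as large.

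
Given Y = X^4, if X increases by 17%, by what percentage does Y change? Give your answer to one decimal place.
87.4%

For Y = X^4:
If X → X(1 + 0.17)
Then Y → Y · (1 + 0.17)^4
     ≈ Y · 1.8739

Percentage change = ((1 + 0.17)^4 − 1) × 100% ≈ 87.4%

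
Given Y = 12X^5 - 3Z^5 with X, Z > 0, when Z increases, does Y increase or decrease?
Y decreases

Taking the partial derivative:
∂Y/∂Z = -15Z^4

∂Y/∂Z = -15Z^4 < 0 (assuming positive values)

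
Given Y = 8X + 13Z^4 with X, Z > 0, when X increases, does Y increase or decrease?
Y increases

Taking the partial derivative:
∂Y/∂X = 8

∂Y/∂X = 8 > 0 (assuming positive values)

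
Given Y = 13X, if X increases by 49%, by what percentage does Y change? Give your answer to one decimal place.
49.0%

For Y = 13X:
If X → X(1 + 0.49)
Then Y → Y · (1 + 0.49)^1
     = Y · 1.4900

Percentage change = ((1 + 0.49)^1 − 1) × 100% = 49.0%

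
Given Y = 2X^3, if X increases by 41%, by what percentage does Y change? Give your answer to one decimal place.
180.3%

For Y = 2X^3:
If X → X(1 + 0.41)
Then Y → Y · (1 + 0.41)^3
     ≈ Y · 2.8032

Percentage change = ((1 + 0.41)^3 − 1) × 100% ≈ 180.3%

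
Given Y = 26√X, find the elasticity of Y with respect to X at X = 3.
Elasticity = 1/2

Elasticity = (dY/dX) · (X/Y)

dY/dX = 13/√X
At X = 3: dY/dX = 13·√3/3, Y = 26·√3

Elasticity = (13·√3/3) · (3 / (26·√3)) = 1/2

Interpretation: for a small percentage change in X, the percentage change in Y is approximately 0.50 times as large.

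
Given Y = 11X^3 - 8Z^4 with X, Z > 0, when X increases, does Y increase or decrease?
Y increases

Taking the partial derivative:
∂Y/∂X = 33X^2

∂Y/∂X = 33X^2 > 0 (assuming positive values)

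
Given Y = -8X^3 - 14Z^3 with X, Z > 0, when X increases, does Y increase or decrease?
Y decreases

Taking the partial derivative:
∂Y/∂X = -24X^2

∂Y/∂X = -24X^2 < 0 (assuming positive values)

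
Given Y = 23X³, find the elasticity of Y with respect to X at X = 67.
Elasticity = 3

Elasticity = (dY/dX) · (X/Y)

dY/dX = 69·X²
At X = 67: dY/dX = 309741, Y = 6917549

Elasticity = 309741 · (67 / 6917549) = 3

Interpretation: for a small percentage change in X, the percentage change in Y is approximately 3.00 times as large.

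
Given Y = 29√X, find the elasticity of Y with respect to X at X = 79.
Elasticity = 1/2

Elasticity = (dY/dX) · (X/Y)

dY/dX = 29/(2·√X)
At X = 79: dY/dX = 29·√79/158, Y = 29·√79

Elasticity = (29·√79/158) · (79 / (29·√79)) = 1/2

Interpretation: for a small percentage change in X, the percentage change in Y is approximately 0.50 times as large.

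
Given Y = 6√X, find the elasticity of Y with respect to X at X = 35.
Elasticity = 1/2

Elasticity = (dY/dX) · (X/Y)

dY/dX = 3/√X
At X = 35: dY/dX = 3·√35/35, Y = 6·√35

Elasticity = (3·√35/35) · (35 / (6·√35)) = 1/2

Interpretation: for a small percentage change in X, the percentage change in Y is approximately 0.50 times as large.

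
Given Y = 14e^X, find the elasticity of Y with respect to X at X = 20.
Elasticity = 20

Elasticity = (dY/dX) · (X/Y)

dY/dX = 14·e^X
At X = 20: dY/dX = 14·e^20, Y = 14·e^20

Elasticity = (14·e^20) · (20 / (14·e^20)) = 20

Interpretation: for a small percentage change in X, the percentage change in Y is approximately 20.00 times as large.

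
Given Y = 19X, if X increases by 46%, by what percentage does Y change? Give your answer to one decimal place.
46.0%

For Y = 19X:
If X → X(1 + 0.46)
Then Y → Y · (1 + 0.46)^1
     = Y · 1.4600

Percentage change = ((1 + 0.46)^1 − 1) × 100% = 46.0%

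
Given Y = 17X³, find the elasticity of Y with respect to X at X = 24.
Elasticity = 3

Elasticity = (dY/dX) · (X/Y)

dY/dX = 51·X²
At X = 24: dY/dX = 29376, Y = 235008

Elasticity = 29376 · (24 / 235008) = 3

Interpretation: for a small percentage change in X, the percentage change in Y is approximately 3.00 times as large.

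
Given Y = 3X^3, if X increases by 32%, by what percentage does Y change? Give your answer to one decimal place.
130.0%

For Y = 3X^3:
If X → X(1 + 0.32)
Then Y → Y · (1 + 0.32)^3
     ≈ Y · 2.3000

Percentage change = ((1 + 0.32)^3 − 1) × 100% ≈ 130.0%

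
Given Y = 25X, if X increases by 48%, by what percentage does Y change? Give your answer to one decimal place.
48.0%

For Y = 25X:
If X → X(1 + 0.48)
Then Y → Y · (1 + 0.48)^1
     = Y · 1.4800

Percentage change = ((1 + 0.48)^1 − 1) × 100% = 48.0%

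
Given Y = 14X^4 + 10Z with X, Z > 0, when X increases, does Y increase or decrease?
Y increases

Taking the partial derivative:
∂Y/∂X = 56X^3

∂Y/∂X = 56X^3 > 0 (assuming positive values)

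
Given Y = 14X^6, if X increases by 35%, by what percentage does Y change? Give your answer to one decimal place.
505.3%

For Y = 14X^6:
If X → X(1 + 0.35)
Then Y → Y · (1 + 0.35)^6
     ≈ Y · 6.0534

Percentage change = ((1 + 0.35)^6 − 1) × 100% ≈ 505.3%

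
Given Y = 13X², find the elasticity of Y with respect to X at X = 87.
Elasticity = 2

Elasticity = (dY/dX) · (X/Y)

dY/dX = 26·X
At X = 87: dY/dX = 2262, Y = 98397

Elasticity = 2262 · (87 / 98397) = 2

Interpretation: for a small percentage change in X, the percentage change in Y is approximately 2.00 times as large.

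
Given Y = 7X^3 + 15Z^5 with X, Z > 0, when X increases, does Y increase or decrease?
Y increases

Taking the partial derivative:
∂Y/∂X = 21X^2

∂Y/∂X = 21X^2 > 0 (assuming positive values)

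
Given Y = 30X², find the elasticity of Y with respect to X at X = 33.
Elasticity = 2

Elasticity = (dY/dX) · (X/Y)

dY/dX = 60·X
At X = 33: dY/dX = 1980, Y = 32670

Elasticity = 1980 · (33 / 32670) = 2

Interpretation: for a small percentage change in X, the percentage change in Y is approximately 2.00 times as large.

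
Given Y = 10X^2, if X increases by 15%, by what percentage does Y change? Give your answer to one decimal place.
32.3%

For Y = 10X^2:
If X → X(1 + 0.15)
Then Y → Y · (1 + 0.15)^2
     = Y · 1.3225

Percentage change = ((1 + 0.15)^2 − 1) × 100% ≈ 32.3%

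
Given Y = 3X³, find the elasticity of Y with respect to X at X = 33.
Elasticity = 3

Elasticity = (dY/dX) · (X/Y)

dY/dX = 9·X²
At X = 33: dY/dX = 9801, Y = 107811

Elasticity = 9801 · (33 / 107811) = 3

Interpretation: for a small percentage change in X, the percentage change in Y is approximately 3.00 times as large.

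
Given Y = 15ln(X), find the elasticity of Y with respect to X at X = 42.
Elasticity = 1/ln(42) ≈ 0.2675

Elasticity = (dY/dX) · (X/Y)

dY/dX = 15/X
At X = 42: dY/dX = 5/14, Y = 15·ln(42)

Elasticity = (5/14) · (42 / (15·ln(42))) = 1/ln(42) ≈ 0.2675

Interpretation: for a small percentage change in X, the percentage change in Y is approximately 0.27 times as large.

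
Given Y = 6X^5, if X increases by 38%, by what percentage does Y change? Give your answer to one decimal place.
400.5%

For Y = 6X^5:
If X → X(1 + 0.38)
Then Y → Y · (1 + 0.38)^5
     ≈ Y · 5.0049

Percentage change = ((1 + 0.38)^5 − 1) × 100% ≈ 400.5%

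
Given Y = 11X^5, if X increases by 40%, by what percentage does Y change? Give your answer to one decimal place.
437.8%

For Y = 11X^5:
If X → X(1 + 0.4)
Then Y → Y · (1 + 0.4)^5
     ≈ Y · 5.3782

Percentage change = ((1 + 0.4)^5 − 1) × 100% ≈ 437.8%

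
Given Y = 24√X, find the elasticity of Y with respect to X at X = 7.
Elasticity = 1/2

Elasticity = (dY/dX) · (X/Y)

dY/dX = 12/√X
At X = 7: dY/dX = 12·√7/7, Y = 24·√7

Elasticity = (12·√7/7) · (7 / (24·√7)) = 1/2

Interpretation: for a small percentage change in X, the percentage change in Y is approximately 0.50 times as large.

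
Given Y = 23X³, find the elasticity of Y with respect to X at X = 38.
Elasticity = 3

Elasticity = (dY/dX) · (X/Y)

dY/dX = 69·X²
At X = 38: dY/dX = 99636, Y = 1262056

Elasticity = 99636 · (38 / 1262056) = 3

Interpretation: for a small percentage change in X, the percentage change in Y is approximately 3.00 times as large.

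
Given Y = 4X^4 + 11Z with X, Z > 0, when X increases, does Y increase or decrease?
Y increases

Taking the partial derivative:
∂Y/∂X = 16X^3

∂Y/∂X = 16X^3 > 0 (assuming positive values)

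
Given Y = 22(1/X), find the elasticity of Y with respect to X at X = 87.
Elasticity = -1

Elasticity = (dY/dX) · (X/Y)

dY/dX = -22/X²
At X = 87: dY/dX = -22/7569, Y = 22/87

Elasticity = (-22/7569) · (87 / (22/87)) = -1

Interpretation: for a small percentage change in X, the percentage change in Y is approximately -1.00 times as large.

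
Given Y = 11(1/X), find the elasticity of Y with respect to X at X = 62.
Elasticity = -1

Elasticity = (dY/dX) · (X/Y)

dY/dX = -11/X²
At X = 62: dY/dX = -11/3844, Y = 11/62

Elasticity = (-11/3844) · (62 / (11/62)) = -1

Interpretation: for a small percentage change in X, the percentage change in Y is approximately -1.00 times as large.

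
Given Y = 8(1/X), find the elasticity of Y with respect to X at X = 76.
Elasticity = -1

Elasticity = (dY/dX) · (X/Y)

dY/dX = -8/X²
At X = 76: dY/dX = -1/722, Y = 2/19

Elasticity = (-1/722) · (76 / (2/19)) = -1

Interpretation: for a small percentage change in X, the percentage change in Y is approximately -1.00 times as large.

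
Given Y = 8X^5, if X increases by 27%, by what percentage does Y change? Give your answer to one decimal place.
230.4%

For Y = 8X^5:
If X → X(1 + 0.27)
Then Y → Y · (1 + 0.27)^5
     ≈ Y · 3.3038

Percentage change = ((1 + 0.27)^5 − 1) × 100% ≈ 230.4%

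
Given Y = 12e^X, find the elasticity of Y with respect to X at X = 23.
Elasticity = 23

Elasticity = (dY/dX) · (X/Y)

dY/dX = 12·e^X
At X = 23: dY/dX = 12·e^23, Y = 12·e^23

Elasticity = (12·e^23) · (23 / (12·e^23)) = 23

Interpretation: for a small percentage change in X, the percentage change in Y is approximately 23.00 times as large.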